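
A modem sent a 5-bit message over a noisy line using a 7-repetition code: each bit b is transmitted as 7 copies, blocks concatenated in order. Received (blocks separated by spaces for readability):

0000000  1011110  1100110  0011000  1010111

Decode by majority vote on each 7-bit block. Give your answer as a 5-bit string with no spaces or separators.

01101

Block 1 (0000000): 0 ones → 0
Block 2 (1011110): 5 ones → 1
Block 3 (1100110): 4 ones → 1
Block 4 (0011000): 2 ones → 0
Block 5 (1010111): 5 ones → 1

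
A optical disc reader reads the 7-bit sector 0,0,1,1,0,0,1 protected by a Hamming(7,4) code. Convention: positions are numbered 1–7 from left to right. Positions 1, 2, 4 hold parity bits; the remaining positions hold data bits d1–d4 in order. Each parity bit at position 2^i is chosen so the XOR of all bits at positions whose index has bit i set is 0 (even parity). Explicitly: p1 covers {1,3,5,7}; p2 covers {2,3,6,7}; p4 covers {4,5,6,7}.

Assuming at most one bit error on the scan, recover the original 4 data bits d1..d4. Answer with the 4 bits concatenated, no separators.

s1 (pos 1,3,5,7): 0⊕1⊕0⊕1 = 0
s2 (pos 2,3,6,7): 0⊕1⊕0⊕1 = 0
s4 (pos 4,5,6,7): 1⊕0⊕0⊕1 = 0
Syndrome s4…s1 = 000 → no error.
Read data bits from positions 3,5,6,7: 1001

1001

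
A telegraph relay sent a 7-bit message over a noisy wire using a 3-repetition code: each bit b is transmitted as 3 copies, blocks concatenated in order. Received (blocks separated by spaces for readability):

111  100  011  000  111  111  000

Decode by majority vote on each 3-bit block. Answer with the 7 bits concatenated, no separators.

Block 1 (111): 3 ones → 1
Block 2 (100): 1 one → 0
Block 3 (011): 2 ones → 1
Block 4 (000): 0 ones → 0
Block 5 (111): 3 ones → 1
Block 6 (111): 3 ones → 1
Block 7 (000): 0 ones → 0

1010110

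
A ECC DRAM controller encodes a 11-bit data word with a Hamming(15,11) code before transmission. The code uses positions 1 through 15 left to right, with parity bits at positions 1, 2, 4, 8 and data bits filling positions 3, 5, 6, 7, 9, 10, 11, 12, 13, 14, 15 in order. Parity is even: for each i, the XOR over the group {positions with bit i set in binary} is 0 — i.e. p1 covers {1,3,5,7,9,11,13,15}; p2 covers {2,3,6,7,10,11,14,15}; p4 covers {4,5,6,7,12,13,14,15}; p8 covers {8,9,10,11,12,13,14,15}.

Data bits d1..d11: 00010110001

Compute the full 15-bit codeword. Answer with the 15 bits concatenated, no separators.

Place data at non-parity positions: p1 p2 0 p4 0 0 1 p8 0 1 1 0 0 0 1
p1 (pos 1,3,5,7,9,11,13,15): XOR of data positions = 0⊕0⊕1⊕0⊕1⊕0⊕1 = 1
p2 (pos 2,3,6,7,10,11,14,15): XOR of data positions = 0⊕0⊕1⊕1⊕1⊕0⊕1 = 0
p4 (pos 4,5,6,7,12,13,14,15): XOR of data positions = 0⊕0⊕1⊕0⊕0⊕0⊕1 = 0
p8 (pos 8,9,10,11,12,13,14,15): XOR of data positions = 0⊕1⊕1⊕0⊕0⊕0⊕1 = 1
Codeword: 100000110110001

100000110110001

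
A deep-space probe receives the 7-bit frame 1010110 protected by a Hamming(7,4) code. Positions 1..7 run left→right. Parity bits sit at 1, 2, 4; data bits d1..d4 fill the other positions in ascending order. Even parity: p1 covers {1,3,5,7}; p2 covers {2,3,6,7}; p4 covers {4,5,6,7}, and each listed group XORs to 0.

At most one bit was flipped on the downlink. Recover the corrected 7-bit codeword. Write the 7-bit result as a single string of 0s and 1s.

s1 (pos 1,3,5,7): 1⊕1⊕1⊕0 = 1
s2 (pos 2,3,6,7): 0⊕1⊕1⊕0 = 0
s4 (pos 4,5,6,7): 0⊕1⊕1⊕0 = 0
Syndrome s4…s1 = 001 → error at position 1.
Flip position 1: 1010110 → 0010110

0010110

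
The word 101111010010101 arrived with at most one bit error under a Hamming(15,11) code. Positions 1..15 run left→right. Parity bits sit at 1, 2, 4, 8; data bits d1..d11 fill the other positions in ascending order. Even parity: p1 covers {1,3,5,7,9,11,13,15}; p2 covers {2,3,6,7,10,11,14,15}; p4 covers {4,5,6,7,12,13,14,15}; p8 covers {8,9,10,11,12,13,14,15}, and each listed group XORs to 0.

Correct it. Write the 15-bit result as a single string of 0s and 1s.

s1 (pos 1,3,5,7,9,11,13,15): 1⊕1⊕1⊕0⊕0⊕1⊕1⊕1 = 0
s2 (pos 2,3,6,7,10,11,14,15): 0⊕1⊕1⊕0⊕0⊕1⊕0⊕1 = 0
s4 (pos 4,5,6,7,12,13,14,15): 1⊕1⊕1⊕0⊕0⊕1⊕0⊕1 = 1
s8 (pos 8,9,10,11,12,13,14,15): 1⊕0⊕0⊕1⊕0⊕1⊕0⊕1 = 0
Syndrome s8…s1 = 0100 → error at position 4.
Flip position 4: 101111010010101 → 101011010010101

101011010010101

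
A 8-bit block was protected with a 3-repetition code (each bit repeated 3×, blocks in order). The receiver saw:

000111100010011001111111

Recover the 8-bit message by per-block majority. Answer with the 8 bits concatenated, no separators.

01001011

Block 1 (000): 0 ones → 0
Block 2 (111): 3 ones → 1
Block 3 (100): 1 one → 0
Block 4 (010): 1 one → 0
Block 5 (011): 2 ones → 1
Block 6 (001): 1 one → 0
Block 7 (111): 3 ones → 1
Block 8 (111): 3 ones → 1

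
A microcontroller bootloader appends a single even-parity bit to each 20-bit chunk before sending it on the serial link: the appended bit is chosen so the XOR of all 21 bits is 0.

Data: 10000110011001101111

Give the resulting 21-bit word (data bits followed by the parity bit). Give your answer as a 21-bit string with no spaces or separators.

XOR of the 20 data bits: 1⊕0⊕0⊕0⊕0⊕1⊕1⊕0⊕0⊕1⊕1⊕0⊕0⊕1⊕1⊕0⊕1⊕1⊕1⊕1 = 1
Parity bit = 1 (so all 21 bits XOR to 0).

100001100110011011111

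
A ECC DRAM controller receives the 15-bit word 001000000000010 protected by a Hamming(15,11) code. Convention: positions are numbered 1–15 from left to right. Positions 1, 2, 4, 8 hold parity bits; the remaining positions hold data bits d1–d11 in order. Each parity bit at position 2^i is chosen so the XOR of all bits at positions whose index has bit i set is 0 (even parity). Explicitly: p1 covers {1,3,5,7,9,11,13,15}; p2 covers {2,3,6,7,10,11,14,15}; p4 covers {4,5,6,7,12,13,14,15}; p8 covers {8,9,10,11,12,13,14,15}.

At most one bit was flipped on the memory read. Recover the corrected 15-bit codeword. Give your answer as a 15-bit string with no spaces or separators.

001000000000110

s1 (pos 1,3,5,7,9,11,13,15): 0⊕1⊕0⊕0⊕0⊕0⊕0⊕0 = 1
s2 (pos 2,3,6,7,10,11,14,15): 0⊕1⊕0⊕0⊕0⊕0⊕1⊕0 = 0
s4 (pos 4,5,6,7,12,13,14,15): 0⊕0⊕0⊕0⊕0⊕0⊕1⊕0 = 1
s8 (pos 8,9,10,11,12,13,14,15): 0⊕0⊕0⊕0⊕0⊕0⊕1⊕0 = 1
Syndrome s8…s1 = 1101 → error at position 13.
Flip position 13: 001000000000010 → 001000000000110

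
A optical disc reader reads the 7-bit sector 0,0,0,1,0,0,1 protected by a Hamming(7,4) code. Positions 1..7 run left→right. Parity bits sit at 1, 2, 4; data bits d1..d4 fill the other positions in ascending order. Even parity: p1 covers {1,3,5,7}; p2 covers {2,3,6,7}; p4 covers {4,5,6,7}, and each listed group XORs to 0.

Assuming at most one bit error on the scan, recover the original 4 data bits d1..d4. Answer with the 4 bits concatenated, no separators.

1001

s1 (pos 1,3,5,7): 0⊕0⊕0⊕1 = 1
s2 (pos 2,3,6,7): 0⊕0⊕0⊕1 = 1
s4 (pos 4,5,6,7): 1⊕0⊕0⊕1 = 0
Syndrome s4…s1 = 011 → error at position 3.
Flip position 3: 0001001 → 0011001
Read data bits from positions 3,5,6,7: 1001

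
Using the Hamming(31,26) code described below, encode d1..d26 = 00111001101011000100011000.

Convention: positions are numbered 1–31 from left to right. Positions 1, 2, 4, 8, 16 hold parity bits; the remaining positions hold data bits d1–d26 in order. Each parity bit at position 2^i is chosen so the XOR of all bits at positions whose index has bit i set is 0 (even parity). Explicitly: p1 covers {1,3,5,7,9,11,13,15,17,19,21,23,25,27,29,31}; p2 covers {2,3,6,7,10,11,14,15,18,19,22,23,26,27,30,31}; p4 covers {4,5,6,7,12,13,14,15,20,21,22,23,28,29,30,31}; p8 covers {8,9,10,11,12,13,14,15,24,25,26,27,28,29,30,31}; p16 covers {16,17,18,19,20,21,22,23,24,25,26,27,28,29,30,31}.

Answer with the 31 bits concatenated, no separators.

Place data at non-parity positions: p1 p2 0 p4 0 1 1 p8 1 0 0 1 1 0 1 p16 0 1 1 0 0 0 1 0 0 0 1 1 0 0 0
p1 (pos 1,3,5,7,9,11,13,15,17,19,21,23,25,27,29,31): XOR of data positions = 0⊕0⊕1⊕1⊕0⊕1⊕1⊕0⊕1⊕0⊕1⊕0⊕1⊕0⊕0 = 1
p2 (pos 2,3,6,7,10,11,14,15,18,19,22,23,26,27,30,31): XOR of data positions = 0⊕1⊕1⊕0⊕0⊕0⊕1⊕1⊕1⊕0⊕1⊕0⊕1⊕0⊕0 = 1
p4 (pos 4,5,6,7,12,13,14,15,20,21,22,23,28,29,30,31): XOR of data positions = 0⊕1⊕1⊕1⊕1⊕0⊕1⊕0⊕0⊕0⊕1⊕1⊕0⊕0⊕0 = 1
p8 (pos 8,9,10,11,12,13,14,15,24,25,26,27,28,29,30,31): XOR of data positions = 1⊕0⊕0⊕1⊕1⊕0⊕1⊕0⊕0⊕0⊕1⊕1⊕0⊕0⊕0 = 0
p16 (pos 16,17,18,19,20,21,22,23,24,25,26,27,28,29,30,31): XOR of data positions = 0⊕1⊕1⊕0⊕0⊕0⊕1⊕0⊕0⊕0⊕1⊕1⊕0⊕0⊕0 = 1
Codeword: 1101011010011011011000100011000

1101011010011011011000100011000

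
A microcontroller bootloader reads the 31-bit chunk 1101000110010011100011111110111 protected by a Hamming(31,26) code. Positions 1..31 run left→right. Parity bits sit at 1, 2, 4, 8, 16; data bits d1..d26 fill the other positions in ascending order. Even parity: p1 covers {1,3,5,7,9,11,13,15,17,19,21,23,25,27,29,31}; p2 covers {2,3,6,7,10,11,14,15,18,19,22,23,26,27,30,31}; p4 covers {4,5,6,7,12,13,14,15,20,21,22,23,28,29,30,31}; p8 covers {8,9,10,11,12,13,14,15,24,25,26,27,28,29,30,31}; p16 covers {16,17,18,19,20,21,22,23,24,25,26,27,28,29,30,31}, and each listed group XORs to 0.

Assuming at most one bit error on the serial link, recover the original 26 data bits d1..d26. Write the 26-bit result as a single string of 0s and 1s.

s1 (pos 1,3,5,7,9,11,13,15,17,19,21,23,25,27,29,31): 1⊕0⊕0⊕0⊕1⊕0⊕0⊕1⊕1⊕0⊕1⊕1⊕1⊕1⊕1⊕1 = 0
s2 (pos 2,3,6,7,10,11,14,15,18,19,22,23,26,27,30,31): 1⊕0⊕0⊕0⊕0⊕0⊕0⊕1⊕0⊕0⊕1⊕1⊕1⊕1⊕1⊕1 = 0
s4 (pos 4,5,6,7,12,13,14,15,20,21,22,23,28,29,30,31): 1⊕0⊕0⊕0⊕1⊕0⊕0⊕1⊕0⊕1⊕1⊕1⊕0⊕1⊕1⊕1 = 1
s8 (pos 8,9,10,11,12,13,14,15,24,25,26,27,28,29,30,31): 1⊕1⊕0⊕0⊕1⊕0⊕0⊕1⊕1⊕1⊕1⊕1⊕0⊕1⊕1⊕1 = 1
s16 (pos 16,17,18,19,20,21,22,23,24,25,26,27,28,29,30,31): 1⊕1⊕0⊕0⊕0⊕1⊕1⊕1⊕1⊕1⊕1⊕1⊕0⊕1⊕1⊕1 = 0
Syndrome s16…s1 = 01100 → error at position 12.
Flip position 12: 1101000110010011100011111110111 → 1101000110000011100011111110111
Read data bits from positions 3,5,6,7,9,10,11,12,13,14,15,17,18,19,20,21,22,23,24,25,26,27,28,29,30,31: 00001000001100011111110111

00001000001100011111110111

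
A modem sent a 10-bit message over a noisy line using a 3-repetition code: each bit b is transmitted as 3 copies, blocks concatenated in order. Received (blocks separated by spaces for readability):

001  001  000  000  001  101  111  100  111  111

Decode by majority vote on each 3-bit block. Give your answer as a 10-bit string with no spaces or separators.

Block 1 (001): 1 one → 0
Block 2 (001): 1 one → 0
Block 3 (000): 0 ones → 0
Block 4 (000): 0 ones → 0
Block 5 (001): 1 one → 0
Block 6 (101): 2 ones → 1
Block 7 (111): 3 ones → 1
Block 8 (100): 1 one → 0
Block 9 (111): 3 ones → 1
Block 10 (111): 3 ones → 1

0000011011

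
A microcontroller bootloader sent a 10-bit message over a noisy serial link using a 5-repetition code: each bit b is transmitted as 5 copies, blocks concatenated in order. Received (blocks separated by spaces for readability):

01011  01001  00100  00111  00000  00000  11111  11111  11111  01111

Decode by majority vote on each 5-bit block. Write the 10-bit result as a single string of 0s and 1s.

1001001111

Block 1 (01011): 3 ones → 1
Block 2 (01001): 2 ones → 0
Block 3 (00100): 1 one → 0
Block 4 (00111): 3 ones → 1
Block 5 (00000): 0 ones → 0
Block 6 (00000): 0 ones → 0
Block 7 (11111): 5 ones → 1
Block 8 (11111): 5 ones → 1
Block 9 (11111): 5 ones → 1
Block 10 (01111): 4 ones → 1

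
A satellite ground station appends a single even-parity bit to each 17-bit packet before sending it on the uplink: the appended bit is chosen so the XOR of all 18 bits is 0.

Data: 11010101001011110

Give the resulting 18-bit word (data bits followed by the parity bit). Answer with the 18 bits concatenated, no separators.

110101010010111100

XOR of the 17 data bits: 1⊕1⊕0⊕1⊕0⊕1⊕0⊕1⊕0⊕0⊕1⊕0⊕1⊕1⊕1⊕1⊕0 = 0
Parity bit = 0 (so all 18 bits XOR to 0).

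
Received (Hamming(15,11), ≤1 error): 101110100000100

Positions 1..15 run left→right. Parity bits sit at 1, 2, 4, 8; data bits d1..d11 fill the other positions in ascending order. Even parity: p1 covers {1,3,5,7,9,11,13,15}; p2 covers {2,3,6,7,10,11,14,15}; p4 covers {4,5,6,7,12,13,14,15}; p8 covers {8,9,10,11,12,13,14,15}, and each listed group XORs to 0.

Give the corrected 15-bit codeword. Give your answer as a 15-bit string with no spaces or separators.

s1 (pos 1,3,5,7,9,11,13,15): 1⊕1⊕1⊕1⊕0⊕0⊕1⊕0 = 1
s2 (pos 2,3,6,7,10,11,14,15): 0⊕1⊕0⊕1⊕0⊕0⊕0⊕0 = 0
s4 (pos 4,5,6,7,12,13,14,15): 1⊕1⊕0⊕1⊕0⊕1⊕0⊕0 = 0
s8 (pos 8,9,10,11,12,13,14,15): 0⊕0⊕0⊕0⊕0⊕1⊕0⊕0 = 1
Syndrome s8…s1 = 1001 → error at position 9.
Flip position 9: 101110100000100 → 101110101000100

101110101000100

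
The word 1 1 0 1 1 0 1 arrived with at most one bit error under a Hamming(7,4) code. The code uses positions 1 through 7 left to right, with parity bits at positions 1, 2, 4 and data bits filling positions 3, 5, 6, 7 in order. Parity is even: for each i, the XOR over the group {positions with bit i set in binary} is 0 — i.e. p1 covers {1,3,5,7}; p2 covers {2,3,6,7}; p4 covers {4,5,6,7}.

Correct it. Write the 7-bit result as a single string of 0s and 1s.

s1 (pos 1,3,5,7): 1⊕0⊕1⊕1 = 1
s2 (pos 2,3,6,7): 1⊕0⊕0⊕1 = 0
s4 (pos 4,5,6,7): 1⊕1⊕0⊕1 = 1
Syndrome s4…s1 = 101 → error at position 5.
Flip position 5: 1101101 → 1101001

1101001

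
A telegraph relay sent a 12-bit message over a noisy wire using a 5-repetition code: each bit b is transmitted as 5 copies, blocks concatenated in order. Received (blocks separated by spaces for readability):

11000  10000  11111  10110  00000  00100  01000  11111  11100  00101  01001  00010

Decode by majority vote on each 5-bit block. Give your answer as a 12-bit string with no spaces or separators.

001100011000

Block 1 (11000): 2 ones → 0
Block 2 (10000): 1 one → 0
Block 3 (11111): 5 ones → 1
Block 4 (10110): 3 ones → 1
Block 5 (00000): 0 ones → 0
Block 6 (00100): 1 one → 0
Block 7 (01000): 1 one → 0
Block 8 (11111): 5 ones → 1
Block 9 (11100): 3 ones → 1
Block 10 (00101): 2 ones → 0
Block 11 (01001): 2 ones → 0
Block 12 (00010): 1 one → 0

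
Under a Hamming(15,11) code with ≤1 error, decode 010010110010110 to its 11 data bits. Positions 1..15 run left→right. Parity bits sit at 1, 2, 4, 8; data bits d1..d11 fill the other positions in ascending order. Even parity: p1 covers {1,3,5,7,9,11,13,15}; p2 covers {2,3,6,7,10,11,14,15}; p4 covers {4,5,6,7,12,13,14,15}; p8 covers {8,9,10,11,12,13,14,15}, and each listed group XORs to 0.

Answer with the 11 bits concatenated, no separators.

01010010110

s1 (pos 1,3,5,7,9,11,13,15): 0⊕0⊕1⊕1⊕0⊕1⊕1⊕0 = 0
s2 (pos 2,3,6,7,10,11,14,15): 1⊕0⊕0⊕1⊕0⊕1⊕1⊕0 = 0
s4 (pos 4,5,6,7,12,13,14,15): 0⊕1⊕0⊕1⊕0⊕1⊕1⊕0 = 0
s8 (pos 8,9,10,11,12,13,14,15): 1⊕0⊕0⊕1⊕0⊕1⊕1⊕0 = 0
Syndrome s8…s1 = 0000 → no error.
Read data bits from positions 3,5,6,7,9,10,11,12,13,14,15: 01010010110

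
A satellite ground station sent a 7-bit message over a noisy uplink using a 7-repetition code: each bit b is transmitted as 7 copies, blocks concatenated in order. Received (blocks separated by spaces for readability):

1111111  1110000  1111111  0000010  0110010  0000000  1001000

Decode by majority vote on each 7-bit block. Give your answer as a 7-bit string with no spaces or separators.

Block 1 (1111111): 7 ones → 1
Block 2 (1110000): 3 ones → 0
Block 3 (1111111): 7 ones → 1
Block 4 (0000010): 1 one → 0
Block 5 (0110010): 3 ones → 0
Block 6 (0000000): 0 ones → 0
Block 7 (1001000): 2 ones → 0

1010000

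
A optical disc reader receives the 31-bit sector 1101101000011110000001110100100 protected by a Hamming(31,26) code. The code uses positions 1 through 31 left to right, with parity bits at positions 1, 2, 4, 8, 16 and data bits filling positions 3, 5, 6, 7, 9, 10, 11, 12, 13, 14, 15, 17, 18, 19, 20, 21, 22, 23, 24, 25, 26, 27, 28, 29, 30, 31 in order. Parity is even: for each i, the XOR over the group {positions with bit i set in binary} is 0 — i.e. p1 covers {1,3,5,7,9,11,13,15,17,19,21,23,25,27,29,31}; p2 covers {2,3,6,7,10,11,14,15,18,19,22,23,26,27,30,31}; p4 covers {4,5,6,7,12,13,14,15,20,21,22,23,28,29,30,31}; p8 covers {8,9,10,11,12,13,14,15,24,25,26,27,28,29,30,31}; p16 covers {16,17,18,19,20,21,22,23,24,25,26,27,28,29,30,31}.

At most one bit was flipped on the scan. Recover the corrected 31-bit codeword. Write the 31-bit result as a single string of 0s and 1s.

1101101000011110000001110110100

s1 (pos 1,3,5,7,9,11,13,15,17,19,21,23,25,27,29,31): 1⊕0⊕1⊕1⊕0⊕0⊕1⊕1⊕0⊕0⊕0⊕1⊕0⊕0⊕1⊕0 = 1
s2 (pos 2,3,6,7,10,11,14,15,18,19,22,23,26,27,30,31): 1⊕0⊕0⊕1⊕0⊕0⊕1⊕1⊕0⊕0⊕1⊕1⊕1⊕0⊕0⊕0 = 1
s4 (pos 4,5,6,7,12,13,14,15,20,21,22,23,28,29,30,31): 1⊕1⊕0⊕1⊕1⊕1⊕1⊕1⊕0⊕0⊕1⊕1⊕0⊕1⊕0⊕0 = 0
s8 (pos 8,9,10,11,12,13,14,15,24,25,26,27,28,29,30,31): 0⊕0⊕0⊕0⊕1⊕1⊕1⊕1⊕1⊕0⊕1⊕0⊕0⊕1⊕0⊕0 = 1
s16 (pos 16,17,18,19,20,21,22,23,24,25,26,27,28,29,30,31): 0⊕0⊕0⊕0⊕0⊕0⊕1⊕1⊕1⊕0⊕1⊕0⊕0⊕1⊕0⊕0 = 1
Syndrome s16…s1 = 11011 → error at position 27.
Flip position 27: 1101101000011110000001110100100 → 1101101000011110000001110110100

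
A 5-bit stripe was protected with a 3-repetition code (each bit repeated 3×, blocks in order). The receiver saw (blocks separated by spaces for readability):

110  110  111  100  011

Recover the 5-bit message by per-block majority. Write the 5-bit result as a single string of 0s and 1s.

11101

Block 1 (110): 2 ones → 1
Block 2 (110): 2 ones → 1
Block 3 (111): 3 ones → 1
Block 4 (100): 1 one → 0
Block 5 (011): 2 ones → 1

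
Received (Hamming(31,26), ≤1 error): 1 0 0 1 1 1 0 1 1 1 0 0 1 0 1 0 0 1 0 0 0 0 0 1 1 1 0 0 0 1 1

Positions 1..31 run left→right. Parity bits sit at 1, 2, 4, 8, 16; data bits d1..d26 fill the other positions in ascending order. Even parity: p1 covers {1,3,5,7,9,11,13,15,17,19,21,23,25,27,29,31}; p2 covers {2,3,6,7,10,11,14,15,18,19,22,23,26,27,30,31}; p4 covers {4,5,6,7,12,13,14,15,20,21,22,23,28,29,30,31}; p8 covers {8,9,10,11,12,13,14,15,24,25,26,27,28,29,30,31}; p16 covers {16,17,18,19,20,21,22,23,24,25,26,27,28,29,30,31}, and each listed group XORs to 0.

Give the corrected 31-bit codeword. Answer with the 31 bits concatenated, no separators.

s1 (pos 1,3,5,7,9,11,13,15,17,19,21,23,25,27,29,31): 1⊕0⊕1⊕0⊕1⊕0⊕1⊕1⊕0⊕0⊕0⊕0⊕1⊕0⊕0⊕1 = 1
s2 (pos 2,3,6,7,10,11,14,15,18,19,22,23,26,27,30,31): 0⊕0⊕1⊕0⊕1⊕0⊕0⊕1⊕1⊕0⊕0⊕0⊕1⊕0⊕1⊕1 = 1
s4 (pos 4,5,6,7,12,13,14,15,20,21,22,23,28,29,30,31): 1⊕1⊕1⊕0⊕0⊕1⊕0⊕1⊕0⊕0⊕0⊕0⊕0⊕0⊕1⊕1 = 1
s8 (pos 8,9,10,11,12,13,14,15,24,25,26,27,28,29,30,31): 1⊕1⊕1⊕0⊕0⊕1⊕0⊕1⊕1⊕1⊕1⊕0⊕0⊕0⊕1⊕1 = 0
s16 (pos 16,17,18,19,20,21,22,23,24,25,26,27,28,29,30,31): 0⊕0⊕1⊕0⊕0⊕0⊕0⊕0⊕1⊕1⊕1⊕0⊕0⊕0⊕1⊕1 = 0
Syndrome s16…s1 = 00111 → error at position 7.
Flip position 7: 1001110111001010010000011100011 → 1001111111001010010000011100011

1001111111001010010000011100011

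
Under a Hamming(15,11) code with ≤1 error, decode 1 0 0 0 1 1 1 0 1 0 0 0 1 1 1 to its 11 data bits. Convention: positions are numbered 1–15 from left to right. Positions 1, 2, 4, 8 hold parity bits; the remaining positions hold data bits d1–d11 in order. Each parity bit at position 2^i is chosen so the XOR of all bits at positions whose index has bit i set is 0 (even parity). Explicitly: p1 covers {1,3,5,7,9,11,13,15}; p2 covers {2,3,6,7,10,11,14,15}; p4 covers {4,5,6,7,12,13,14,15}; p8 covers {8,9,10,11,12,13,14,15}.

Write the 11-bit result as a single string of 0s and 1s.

01111000111

s1 (pos 1,3,5,7,9,11,13,15): 1⊕0⊕1⊕1⊕1⊕0⊕1⊕1 = 0
s2 (pos 2,3,6,7,10,11,14,15): 0⊕0⊕1⊕1⊕0⊕0⊕1⊕1 = 0
s4 (pos 4,5,6,7,12,13,14,15): 0⊕1⊕1⊕1⊕0⊕1⊕1⊕1 = 0
s8 (pos 8,9,10,11,12,13,14,15): 0⊕1⊕0⊕0⊕0⊕1⊕1⊕1 = 0
Syndrome s8…s1 = 0000 → no error.
Read data bits from positions 3,5,6,7,9,10,11,12,13,14,15: 01111000111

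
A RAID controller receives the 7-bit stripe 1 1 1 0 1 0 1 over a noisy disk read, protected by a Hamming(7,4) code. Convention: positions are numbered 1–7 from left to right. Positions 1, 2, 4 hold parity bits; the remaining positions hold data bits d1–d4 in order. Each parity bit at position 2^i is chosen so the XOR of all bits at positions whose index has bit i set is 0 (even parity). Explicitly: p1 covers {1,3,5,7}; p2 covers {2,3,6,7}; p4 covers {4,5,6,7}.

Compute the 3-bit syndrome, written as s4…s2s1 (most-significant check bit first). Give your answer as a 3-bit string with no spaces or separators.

010

s1 (pos 1,3,5,7): 1⊕1⊕1⊕1 = 0
s2 (pos 2,3,6,7): 1⊕1⊕0⊕1 = 1
s4 (pos 4,5,6,7): 0⊕1⊕0⊕1 = 0
Syndrome s4…s1 = 010 → error at position 2.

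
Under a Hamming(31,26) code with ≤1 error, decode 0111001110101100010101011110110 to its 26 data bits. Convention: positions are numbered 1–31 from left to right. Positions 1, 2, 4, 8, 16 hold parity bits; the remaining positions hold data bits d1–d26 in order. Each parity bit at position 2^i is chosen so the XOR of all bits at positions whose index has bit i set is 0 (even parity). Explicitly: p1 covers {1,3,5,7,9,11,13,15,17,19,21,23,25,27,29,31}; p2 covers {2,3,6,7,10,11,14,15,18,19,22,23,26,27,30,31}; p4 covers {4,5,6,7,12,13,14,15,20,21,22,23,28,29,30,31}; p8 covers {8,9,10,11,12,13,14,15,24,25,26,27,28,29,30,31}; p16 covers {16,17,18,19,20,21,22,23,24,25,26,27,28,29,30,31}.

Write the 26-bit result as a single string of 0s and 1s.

10011010110010101001110110

s1 (pos 1,3,5,7,9,11,13,15,17,19,21,23,25,27,29,31): 0⊕1⊕0⊕1⊕1⊕1⊕1⊕0⊕0⊕0⊕0⊕0⊕1⊕1⊕1⊕0 = 0
s2 (pos 2,3,6,7,10,11,14,15,18,19,22,23,26,27,30,31): 1⊕1⊕0⊕1⊕0⊕1⊕1⊕0⊕1⊕0⊕1⊕0⊕1⊕1⊕1⊕0 = 0
s4 (pos 4,5,6,7,12,13,14,15,20,21,22,23,28,29,30,31): 1⊕0⊕0⊕1⊕0⊕1⊕1⊕0⊕1⊕0⊕1⊕0⊕0⊕1⊕1⊕0 = 0
s8 (pos 8,9,10,11,12,13,14,15,24,25,26,27,28,29,30,31): 1⊕1⊕0⊕1⊕0⊕1⊕1⊕0⊕1⊕1⊕1⊕1⊕0⊕1⊕1⊕0 = 1
s16 (pos 16,17,18,19,20,21,22,23,24,25,26,27,28,29,30,31): 0⊕0⊕1⊕0⊕1⊕0⊕1⊕0⊕1⊕1⊕1⊕1⊕0⊕1⊕1⊕0 = 1
Syndrome s16…s1 = 11000 → error at position 24.
Flip position 24: 0111001110101100010101011110110 → 0111001110101100010101001110110
Read data bits from positions 3,5,6,7,9,10,11,12,13,14,15,17,18,19,20,21,22,23,24,25,26,27,28,29,30,31: 10011010110010101001110110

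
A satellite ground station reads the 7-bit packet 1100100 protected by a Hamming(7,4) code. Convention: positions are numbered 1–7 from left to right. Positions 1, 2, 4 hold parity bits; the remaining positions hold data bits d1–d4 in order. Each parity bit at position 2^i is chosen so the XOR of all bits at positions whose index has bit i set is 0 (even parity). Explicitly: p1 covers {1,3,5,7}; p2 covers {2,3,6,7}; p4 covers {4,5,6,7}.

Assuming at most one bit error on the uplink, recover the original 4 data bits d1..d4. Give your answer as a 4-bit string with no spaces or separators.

s1 (pos 1,3,5,7): 1⊕0⊕1⊕0 = 0
s2 (pos 2,3,6,7): 1⊕0⊕0⊕0 = 1
s4 (pos 4,5,6,7): 0⊕1⊕0⊕0 = 1
Syndrome s4…s1 = 110 → error at position 6.
Flip position 6: 1100100 → 1100110
Read data bits from positions 3,5,6,7: 0110

0110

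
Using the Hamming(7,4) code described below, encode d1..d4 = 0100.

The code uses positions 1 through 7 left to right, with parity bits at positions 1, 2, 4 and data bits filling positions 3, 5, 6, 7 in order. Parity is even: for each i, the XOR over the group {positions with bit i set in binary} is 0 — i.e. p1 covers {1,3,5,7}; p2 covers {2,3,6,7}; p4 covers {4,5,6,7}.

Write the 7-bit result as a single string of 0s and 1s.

Place data at non-parity positions: p1 p2 0 p4 1 0 0
p1 (pos 1,3,5,7): XOR of data positions = 0⊕1⊕0 = 1
p2 (pos 2,3,6,7): XOR of data positions = 0⊕0⊕0 = 0
p4 (pos 4,5,6,7): XOR of data positions = 1⊕0⊕0 = 1
Codeword: 1001100

1001100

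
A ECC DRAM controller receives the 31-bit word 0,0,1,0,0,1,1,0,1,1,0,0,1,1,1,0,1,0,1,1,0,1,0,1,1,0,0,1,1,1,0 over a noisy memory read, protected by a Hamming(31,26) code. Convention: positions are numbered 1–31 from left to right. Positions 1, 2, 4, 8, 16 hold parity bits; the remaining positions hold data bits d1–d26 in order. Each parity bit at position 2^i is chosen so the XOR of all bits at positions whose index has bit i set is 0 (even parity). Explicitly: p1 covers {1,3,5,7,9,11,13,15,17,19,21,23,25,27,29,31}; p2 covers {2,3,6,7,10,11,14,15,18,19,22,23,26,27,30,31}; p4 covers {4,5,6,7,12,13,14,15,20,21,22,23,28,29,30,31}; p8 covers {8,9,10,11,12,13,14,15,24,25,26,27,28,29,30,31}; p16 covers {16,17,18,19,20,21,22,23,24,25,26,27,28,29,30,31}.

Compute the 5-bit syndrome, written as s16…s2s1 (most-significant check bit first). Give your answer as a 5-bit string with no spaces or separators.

10011

s1 (pos 1,3,5,7,9,11,13,15,17,19,21,23,25,27,29,31): 0⊕1⊕0⊕1⊕1⊕0⊕1⊕1⊕1⊕1⊕0⊕0⊕1⊕0⊕1⊕0 = 1
s2 (pos 2,3,6,7,10,11,14,15,18,19,22,23,26,27,30,31): 0⊕1⊕1⊕1⊕1⊕0⊕1⊕1⊕0⊕1⊕1⊕0⊕0⊕0⊕1⊕0 = 1
s4 (pos 4,5,6,7,12,13,14,15,20,21,22,23,28,29,30,31): 0⊕0⊕1⊕1⊕0⊕1⊕1⊕1⊕1⊕0⊕1⊕0⊕1⊕1⊕1⊕0 = 0
s8 (pos 8,9,10,11,12,13,14,15,24,25,26,27,28,29,30,31): 0⊕1⊕1⊕0⊕0⊕1⊕1⊕1⊕1⊕1⊕0⊕0⊕1⊕1⊕1⊕0 = 0
s16 (pos 16,17,18,19,20,21,22,23,24,25,26,27,28,29,30,31): 0⊕1⊕0⊕1⊕1⊕0⊕1⊕0⊕1⊕1⊕0⊕0⊕1⊕1⊕1⊕0 = 1
Syndrome s16…s1 = 10011 → error at position 19.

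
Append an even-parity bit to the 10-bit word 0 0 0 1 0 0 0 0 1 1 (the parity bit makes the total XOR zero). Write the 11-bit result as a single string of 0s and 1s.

XOR of the 10 data bits: 0⊕0⊕0⊕1⊕0⊕0⊕0⊕0⊕1⊕1 = 1
Parity bit = 1 (so all 11 bits XOR to 0).

00010000111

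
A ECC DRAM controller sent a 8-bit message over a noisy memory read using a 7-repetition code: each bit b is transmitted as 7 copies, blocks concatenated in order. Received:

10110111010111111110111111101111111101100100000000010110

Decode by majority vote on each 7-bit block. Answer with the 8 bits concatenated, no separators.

Block 1 (1011011): 5 ones → 1
Block 2 (1010111): 5 ones → 1
Block 3 (1111101): 6 ones → 1
Block 4 (1111110): 6 ones → 1
Block 5 (1111111): 7 ones → 1
Block 6 (1011001): 4 ones → 1
Block 7 (0000000): 0 ones → 0
Block 8 (0010110): 3 ones → 0

11111100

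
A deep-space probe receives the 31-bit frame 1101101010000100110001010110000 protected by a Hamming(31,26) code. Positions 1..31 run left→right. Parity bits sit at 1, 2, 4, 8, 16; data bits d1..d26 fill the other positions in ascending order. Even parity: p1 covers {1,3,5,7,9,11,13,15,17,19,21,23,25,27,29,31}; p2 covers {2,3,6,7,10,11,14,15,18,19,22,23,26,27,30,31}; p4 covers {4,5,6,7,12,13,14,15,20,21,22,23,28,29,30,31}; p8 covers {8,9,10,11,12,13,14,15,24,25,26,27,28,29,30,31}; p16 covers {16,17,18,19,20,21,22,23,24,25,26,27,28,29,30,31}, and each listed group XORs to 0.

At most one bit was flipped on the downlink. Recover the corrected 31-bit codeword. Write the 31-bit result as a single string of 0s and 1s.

s1 (pos 1,3,5,7,9,11,13,15,17,19,21,23,25,27,29,31): 1⊕0⊕1⊕1⊕1⊕0⊕0⊕0⊕1⊕0⊕0⊕0⊕0⊕1⊕0⊕0 = 0
s2 (pos 2,3,6,7,10,11,14,15,18,19,22,23,26,27,30,31): 1⊕0⊕0⊕1⊕0⊕0⊕1⊕0⊕1⊕0⊕1⊕0⊕1⊕1⊕0⊕0 = 1
s4 (pos 4,5,6,7,12,13,14,15,20,21,22,23,28,29,30,31): 1⊕1⊕0⊕1⊕0⊕0⊕1⊕0⊕0⊕0⊕1⊕0⊕0⊕0⊕0⊕0 = 1
s8 (pos 8,9,10,11,12,13,14,15,24,25,26,27,28,29,30,31): 0⊕1⊕0⊕0⊕0⊕0⊕1⊕0⊕1⊕0⊕1⊕1⊕0⊕0⊕0⊕0 = 1
s16 (pos 16,17,18,19,20,21,22,23,24,25,26,27,28,29,30,31): 0⊕1⊕1⊕0⊕0⊕0⊕1⊕0⊕1⊕0⊕1⊕1⊕0⊕0⊕0⊕0 = 0
Syndrome s16…s1 = 01110 → error at position 14.
Flip position 14: 1101101010000100110001010110000 → 1101101010000000110001010110000

1101101010000000110001010110000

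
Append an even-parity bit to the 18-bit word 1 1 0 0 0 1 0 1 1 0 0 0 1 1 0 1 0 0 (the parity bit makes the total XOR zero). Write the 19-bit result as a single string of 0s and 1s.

XOR of the 18 data bits: 1⊕1⊕0⊕0⊕0⊕1⊕0⊕1⊕1⊕0⊕0⊕0⊕1⊕1⊕0⊕1⊕0⊕0 = 0
Parity bit = 0 (so all 19 bits XOR to 0).

1100010110001101000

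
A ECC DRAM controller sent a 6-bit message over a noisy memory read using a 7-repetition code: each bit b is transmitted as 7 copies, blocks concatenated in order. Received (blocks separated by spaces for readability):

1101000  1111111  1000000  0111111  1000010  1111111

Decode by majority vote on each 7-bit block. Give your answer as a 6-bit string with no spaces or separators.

Block 1 (1101000): 3 ones → 0
Block 2 (1111111): 7 ones → 1
Block 3 (1000000): 1 one → 0
Block 4 (0111111): 6 ones → 1
Block 5 (1000010): 2 ones → 0
Block 6 (1111111): 7 ones → 1

010101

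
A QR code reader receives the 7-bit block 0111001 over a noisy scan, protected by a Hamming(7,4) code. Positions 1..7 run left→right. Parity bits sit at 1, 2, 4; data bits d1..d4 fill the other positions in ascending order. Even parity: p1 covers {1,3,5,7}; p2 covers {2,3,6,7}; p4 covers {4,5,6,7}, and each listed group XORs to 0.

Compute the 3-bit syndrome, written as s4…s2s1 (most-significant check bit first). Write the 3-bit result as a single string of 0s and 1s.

s1 (pos 1,3,5,7): 0⊕1⊕0⊕1 = 0
s2 (pos 2,3,6,7): 1⊕1⊕0⊕1 = 1
s4 (pos 4,5,6,7): 1⊕0⊕0⊕1 = 0
Syndrome s4…s1 = 010 → error at position 2.

010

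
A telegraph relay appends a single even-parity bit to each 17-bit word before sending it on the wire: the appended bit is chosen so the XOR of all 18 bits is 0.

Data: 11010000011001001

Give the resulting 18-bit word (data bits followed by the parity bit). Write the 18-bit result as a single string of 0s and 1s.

110100000110010011

XOR of the 17 data bits: 1⊕1⊕0⊕1⊕0⊕0⊕0⊕0⊕0⊕1⊕1⊕0⊕0⊕1⊕0⊕0⊕1 = 1
Parity bit = 1 (so all 18 bits XOR to 0).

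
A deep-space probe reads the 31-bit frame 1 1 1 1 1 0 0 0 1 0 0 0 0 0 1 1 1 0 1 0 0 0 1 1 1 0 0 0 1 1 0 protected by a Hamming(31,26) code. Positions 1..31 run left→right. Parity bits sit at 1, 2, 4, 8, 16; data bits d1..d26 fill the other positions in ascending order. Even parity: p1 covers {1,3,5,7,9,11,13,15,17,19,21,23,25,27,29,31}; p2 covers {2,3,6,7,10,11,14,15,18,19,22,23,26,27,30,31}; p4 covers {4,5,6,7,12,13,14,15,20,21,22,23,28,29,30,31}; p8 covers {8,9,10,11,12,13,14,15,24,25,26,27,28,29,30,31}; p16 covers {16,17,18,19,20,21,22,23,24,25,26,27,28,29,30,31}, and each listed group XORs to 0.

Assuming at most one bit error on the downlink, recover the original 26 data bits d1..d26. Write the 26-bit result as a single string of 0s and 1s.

11001000001101000111000110

s1 (pos 1,3,5,7,9,11,13,15,17,19,21,23,25,27,29,31): 1⊕1⊕1⊕0⊕1⊕0⊕0⊕1⊕1⊕1⊕0⊕1⊕1⊕0⊕1⊕0 = 0
s2 (pos 2,3,6,7,10,11,14,15,18,19,22,23,26,27,30,31): 1⊕1⊕0⊕0⊕0⊕0⊕0⊕1⊕0⊕1⊕0⊕1⊕0⊕0⊕1⊕0 = 0
s4 (pos 4,5,6,7,12,13,14,15,20,21,22,23,28,29,30,31): 1⊕1⊕0⊕0⊕0⊕0⊕0⊕1⊕0⊕0⊕0⊕1⊕0⊕1⊕1⊕0 = 0
s8 (pos 8,9,10,11,12,13,14,15,24,25,26,27,28,29,30,31): 0⊕1⊕0⊕0⊕0⊕0⊕0⊕1⊕1⊕1⊕0⊕0⊕0⊕1⊕1⊕0 = 0
s16 (pos 16,17,18,19,20,21,22,23,24,25,26,27,28,29,30,31): 1⊕1⊕0⊕1⊕0⊕0⊕0⊕1⊕1⊕1⊕0⊕0⊕0⊕1⊕1⊕0 = 0
Syndrome s16…s1 = 00000 → no error.
Read data bits from positions 3,5,6,7,9,10,11,12,13,14,15,17,18,19,20,21,22,23,24,25,26,27,28,29,30,31: 11001000001101000111000110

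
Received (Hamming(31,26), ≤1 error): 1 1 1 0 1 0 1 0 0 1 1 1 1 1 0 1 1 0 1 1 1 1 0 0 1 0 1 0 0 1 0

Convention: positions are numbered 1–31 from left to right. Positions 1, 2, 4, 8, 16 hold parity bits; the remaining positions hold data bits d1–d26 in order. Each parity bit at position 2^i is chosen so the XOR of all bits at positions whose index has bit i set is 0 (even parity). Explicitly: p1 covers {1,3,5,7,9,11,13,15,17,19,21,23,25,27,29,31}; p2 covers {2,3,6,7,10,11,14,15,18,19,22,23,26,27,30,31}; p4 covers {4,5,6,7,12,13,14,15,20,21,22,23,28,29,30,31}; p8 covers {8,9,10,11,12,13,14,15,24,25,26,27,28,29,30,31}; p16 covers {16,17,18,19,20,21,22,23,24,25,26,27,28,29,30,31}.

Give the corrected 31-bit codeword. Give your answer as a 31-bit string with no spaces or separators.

s1 (pos 1,3,5,7,9,11,13,15,17,19,21,23,25,27,29,31): 1⊕1⊕1⊕1⊕0⊕1⊕1⊕0⊕1⊕1⊕1⊕0⊕1⊕1⊕0⊕0 = 1
s2 (pos 2,3,6,7,10,11,14,15,18,19,22,23,26,27,30,31): 1⊕1⊕0⊕1⊕1⊕1⊕1⊕0⊕0⊕1⊕1⊕0⊕0⊕1⊕1⊕0 = 0
s4 (pos 4,5,6,7,12,13,14,15,20,21,22,23,28,29,30,31): 0⊕1⊕0⊕1⊕1⊕1⊕1⊕0⊕1⊕1⊕1⊕0⊕0⊕0⊕1⊕0 = 1
s8 (pos 8,9,10,11,12,13,14,15,24,25,26,27,28,29,30,31): 0⊕0⊕1⊕1⊕1⊕1⊕1⊕0⊕0⊕1⊕0⊕1⊕0⊕0⊕1⊕0 = 0
s16 (pos 16,17,18,19,20,21,22,23,24,25,26,27,28,29,30,31): 1⊕1⊕0⊕1⊕1⊕1⊕1⊕0⊕0⊕1⊕0⊕1⊕0⊕0⊕1⊕0 = 1
Syndrome s16…s1 = 10101 → error at position 21.
Flip position 21: 1110101001111101101111001010010 → 1110101001111101101101001010010

1110101001111101101101001010010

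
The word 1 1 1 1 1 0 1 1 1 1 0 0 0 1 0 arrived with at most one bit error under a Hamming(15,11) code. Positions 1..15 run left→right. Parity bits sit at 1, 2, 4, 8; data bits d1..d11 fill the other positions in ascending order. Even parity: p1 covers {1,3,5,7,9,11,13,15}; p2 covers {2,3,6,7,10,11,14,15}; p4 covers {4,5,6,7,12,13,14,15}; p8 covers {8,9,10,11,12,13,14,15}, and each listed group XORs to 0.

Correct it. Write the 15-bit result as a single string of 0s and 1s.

s1 (pos 1,3,5,7,9,11,13,15): 1⊕1⊕1⊕1⊕1⊕0⊕0⊕0 = 1
s2 (pos 2,3,6,7,10,11,14,15): 1⊕1⊕0⊕1⊕1⊕0⊕1⊕0 = 1
s4 (pos 4,5,6,7,12,13,14,15): 1⊕1⊕0⊕1⊕0⊕0⊕1⊕0 = 0
s8 (pos 8,9,10,11,12,13,14,15): 1⊕1⊕1⊕0⊕0⊕0⊕1⊕0 = 0
Syndrome s8…s1 = 0011 → error at position 3.
Flip position 3: 111110111100010 → 110110111100010

110110111100010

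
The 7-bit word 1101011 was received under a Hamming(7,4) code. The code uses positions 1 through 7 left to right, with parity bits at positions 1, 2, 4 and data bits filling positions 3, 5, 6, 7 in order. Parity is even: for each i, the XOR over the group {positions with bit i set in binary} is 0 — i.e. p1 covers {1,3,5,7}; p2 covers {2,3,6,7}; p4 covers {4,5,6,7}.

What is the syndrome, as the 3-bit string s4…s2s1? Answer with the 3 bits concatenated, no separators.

110

s1 (pos 1,3,5,7): 1⊕0⊕0⊕1 = 0
s2 (pos 2,3,6,7): 1⊕0⊕1⊕1 = 1
s4 (pos 4,5,6,7): 1⊕0⊕1⊕1 = 1
Syndrome s4…s1 = 110 → error at position 6.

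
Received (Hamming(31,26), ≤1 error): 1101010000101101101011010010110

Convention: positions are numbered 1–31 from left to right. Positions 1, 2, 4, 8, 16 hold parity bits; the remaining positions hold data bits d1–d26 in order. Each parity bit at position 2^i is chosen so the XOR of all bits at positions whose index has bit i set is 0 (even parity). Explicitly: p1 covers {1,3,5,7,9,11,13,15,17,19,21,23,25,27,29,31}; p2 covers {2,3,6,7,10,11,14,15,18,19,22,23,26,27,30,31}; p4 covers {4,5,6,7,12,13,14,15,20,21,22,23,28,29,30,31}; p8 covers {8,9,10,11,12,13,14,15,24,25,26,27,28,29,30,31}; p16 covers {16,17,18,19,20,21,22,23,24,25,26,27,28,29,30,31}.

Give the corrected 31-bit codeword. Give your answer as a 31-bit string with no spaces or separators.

1101010000101101101011000010110

s1 (pos 1,3,5,7,9,11,13,15,17,19,21,23,25,27,29,31): 1⊕0⊕0⊕0⊕0⊕1⊕1⊕0⊕1⊕1⊕1⊕0⊕0⊕1⊕1⊕0 = 0
s2 (pos 2,3,6,7,10,11,14,15,18,19,22,23,26,27,30,31): 1⊕0⊕1⊕0⊕0⊕1⊕1⊕0⊕0⊕1⊕1⊕0⊕0⊕1⊕1⊕0 = 0
s4 (pos 4,5,6,7,12,13,14,15,20,21,22,23,28,29,30,31): 1⊕0⊕1⊕0⊕0⊕1⊕1⊕0⊕0⊕1⊕1⊕0⊕0⊕1⊕1⊕0 = 0
s8 (pos 8,9,10,11,12,13,14,15,24,25,26,27,28,29,30,31): 0⊕0⊕0⊕1⊕0⊕1⊕1⊕0⊕1⊕0⊕0⊕1⊕0⊕1⊕1⊕0 = 1
s16 (pos 16,17,18,19,20,21,22,23,24,25,26,27,28,29,30,31): 1⊕1⊕0⊕1⊕0⊕1⊕1⊕0⊕1⊕0⊕0⊕1⊕0⊕1⊕1⊕0 = 1
Syndrome s16…s1 = 11000 → error at position 24.
Flip position 24: 1101010000101101101011010010110 → 1101010000101101101011000010110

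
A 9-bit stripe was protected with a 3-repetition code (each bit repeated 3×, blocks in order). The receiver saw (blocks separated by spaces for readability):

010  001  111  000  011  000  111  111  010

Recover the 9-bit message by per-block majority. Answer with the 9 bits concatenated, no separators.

001010110

Block 1 (010): 1 one → 0
Block 2 (001): 1 one → 0
Block 3 (111): 3 ones → 1
Block 4 (000): 0 ones → 0
Block 5 (011): 2 ones → 1
Block 6 (000): 0 ones → 0
Block 7 (111): 3 ones → 1
Block 8 (111): 3 ones → 1
Block 9 (010): 1 one → 0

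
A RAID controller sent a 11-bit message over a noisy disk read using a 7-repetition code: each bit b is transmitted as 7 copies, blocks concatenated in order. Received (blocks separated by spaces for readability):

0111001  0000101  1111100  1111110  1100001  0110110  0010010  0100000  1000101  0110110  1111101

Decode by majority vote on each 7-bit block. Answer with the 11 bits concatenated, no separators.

10110100011

Block 1 (0111001): 4 ones → 1
Block 2 (0000101): 2 ones → 0
Block 3 (1111100): 5 ones → 1
Block 4 (1111110): 6 ones → 1
Block 5 (1100001): 3 ones → 0
Block 6 (0110110): 4 ones → 1
Block 7 (0010010): 2 ones → 0
Block 8 (0100000): 1 one → 0
Block 9 (1000101): 3 ones → 0
Block 10 (0110110): 4 ones → 1
Block 11 (1111101): 6 ones → 1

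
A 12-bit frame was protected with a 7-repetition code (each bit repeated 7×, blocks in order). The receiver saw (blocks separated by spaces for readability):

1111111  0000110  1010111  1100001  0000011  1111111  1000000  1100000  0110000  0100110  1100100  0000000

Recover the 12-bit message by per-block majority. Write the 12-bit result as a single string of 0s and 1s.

Block 1 (1111111): 7 ones → 1
Block 2 (0000110): 2 ones → 0
Block 3 (1010111): 5 ones → 1
Block 4 (1100001): 3 ones → 0
Block 5 (0000011): 2 ones → 0
Block 6 (1111111): 7 ones → 1
Block 7 (1000000): 1 one → 0
Block 8 (1100000): 2 ones → 0
Block 9 (0110000): 2 ones → 0
Block 10 (0100110): 3 ones → 0
Block 11 (1100100): 3 ones → 0
Block 12 (0000000): 0 ones → 0

101001000000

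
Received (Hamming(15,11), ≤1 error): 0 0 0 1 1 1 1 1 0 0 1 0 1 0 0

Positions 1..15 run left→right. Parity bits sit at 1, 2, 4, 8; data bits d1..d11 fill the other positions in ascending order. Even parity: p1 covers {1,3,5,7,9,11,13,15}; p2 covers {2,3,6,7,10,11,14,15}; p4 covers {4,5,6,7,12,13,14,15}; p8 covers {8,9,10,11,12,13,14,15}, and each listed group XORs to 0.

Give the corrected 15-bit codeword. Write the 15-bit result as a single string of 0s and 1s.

000111110010110

s1 (pos 1,3,5,7,9,11,13,15): 0⊕0⊕1⊕1⊕0⊕1⊕1⊕0 = 0
s2 (pos 2,3,6,7,10,11,14,15): 0⊕0⊕1⊕1⊕0⊕1⊕0⊕0 = 1
s4 (pos 4,5,6,7,12,13,14,15): 1⊕1⊕1⊕1⊕0⊕1⊕0⊕0 = 1
s8 (pos 8,9,10,11,12,13,14,15): 1⊕0⊕0⊕1⊕0⊕1⊕0⊕0 = 1
Syndrome s8…s1 = 1110 → error at position 14.
Flip position 14: 000111110010100 → 000111110010110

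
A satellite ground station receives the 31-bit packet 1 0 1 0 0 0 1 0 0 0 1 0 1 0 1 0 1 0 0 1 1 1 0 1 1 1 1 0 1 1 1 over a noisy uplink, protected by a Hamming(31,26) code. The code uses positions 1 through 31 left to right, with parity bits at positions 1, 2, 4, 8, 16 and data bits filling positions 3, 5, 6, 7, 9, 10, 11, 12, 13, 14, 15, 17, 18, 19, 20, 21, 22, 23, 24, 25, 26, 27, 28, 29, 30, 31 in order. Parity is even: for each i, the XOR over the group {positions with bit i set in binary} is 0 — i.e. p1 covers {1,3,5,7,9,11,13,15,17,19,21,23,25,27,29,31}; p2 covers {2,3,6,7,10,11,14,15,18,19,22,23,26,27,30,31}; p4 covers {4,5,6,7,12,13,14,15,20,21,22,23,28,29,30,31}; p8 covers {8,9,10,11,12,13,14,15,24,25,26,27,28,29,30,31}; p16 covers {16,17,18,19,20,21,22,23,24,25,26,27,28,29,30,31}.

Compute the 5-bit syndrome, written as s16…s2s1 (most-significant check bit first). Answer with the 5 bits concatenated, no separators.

10110

s1 (pos 1,3,5,7,9,11,13,15,17,19,21,23,25,27,29,31): 1⊕1⊕0⊕1⊕0⊕1⊕1⊕1⊕1⊕0⊕1⊕0⊕1⊕1⊕1⊕1 = 0
s2 (pos 2,3,6,7,10,11,14,15,18,19,22,23,26,27,30,31): 0⊕1⊕0⊕1⊕0⊕1⊕0⊕1⊕0⊕0⊕1⊕0⊕1⊕1⊕1⊕1 = 1
s4 (pos 4,5,6,7,12,13,14,15,20,21,22,23,28,29,30,31): 0⊕0⊕0⊕1⊕0⊕1⊕0⊕1⊕1⊕1⊕1⊕0⊕0⊕1⊕1⊕1 = 1
s8 (pos 8,9,10,11,12,13,14,15,24,25,26,27,28,29,30,31): 0⊕0⊕0⊕1⊕0⊕1⊕0⊕1⊕1⊕1⊕1⊕1⊕0⊕1⊕1⊕1 = 0
s16 (pos 16,17,18,19,20,21,22,23,24,25,26,27,28,29,30,31): 0⊕1⊕0⊕0⊕1⊕1⊕1⊕0⊕1⊕1⊕1⊕1⊕0⊕1⊕1⊕1 = 1
Syndrome s16…s1 = 10110 → error at position 22.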